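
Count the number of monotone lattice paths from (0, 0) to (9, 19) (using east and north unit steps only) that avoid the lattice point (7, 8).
Number of paths = 6404970

Total paths from (0, 0) to (9, 19): C(28, 9) = 6906900. Paths through (7, 8): (paths (0, 0) → (7, 8)) × (paths (7, 8) → (9, 19)) = C(15, 7) · C(13, 2) = 6435 · 78 = 501930. Avoidance count = 6906900 − 501930 = 6404970.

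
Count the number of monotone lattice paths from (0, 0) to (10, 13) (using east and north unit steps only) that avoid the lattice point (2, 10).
Number of paths = 1133176

Total paths from (0, 0) to (10, 13): C(23, 10) = 1144066. Paths through (2, 10): (paths (0, 0) → (2, 10)) × (paths (2, 10) → (10, 13)) = C(12, 2) · C(11, 8) = 66 · 165 = 10890. Avoidance count = 1144066 − 10890 = 1133176.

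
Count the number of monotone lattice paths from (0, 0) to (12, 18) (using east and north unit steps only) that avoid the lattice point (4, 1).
Number of paths = 81085350

Total paths from (0, 0) to (12, 18): C(30, 12) = 86493225. Paths through (4, 1): (paths (0, 0) → (4, 1)) × (paths (4, 1) → (12, 18)) = C(5, 4) · C(25, 8) = 5 · 1081575 = 5407875. Avoidance count = 86493225 − 5407875 = 81085350.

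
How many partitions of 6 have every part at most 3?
p(6, parts ≤ 3) = 7

Partitions of 6 with all parts ≤ 3: 3+3, 3+2+1, 3+1+1+1, 2+2+2, 2+2+1+1, 2+1+1+1+1, 1+1+1+1+1+1. Count = 7.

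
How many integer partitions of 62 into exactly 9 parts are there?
p(62, 9 parts) = 64015

Partitions of n into exactly k parts are in bijection with partitions of n − k into at most k parts (subtract 1 from each part). So p(62, exactly 9) = p(53, parts ≤ 9). Computing via the recurrence p(m, j) = p(m, j−1) + p(m−j, j) gives 64015.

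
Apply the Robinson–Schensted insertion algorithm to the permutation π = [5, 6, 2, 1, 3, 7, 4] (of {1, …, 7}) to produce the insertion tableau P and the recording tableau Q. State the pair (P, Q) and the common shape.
P = [1, 3, 4] / [2, 6, 7] / [5];  Q = [1, 2, 6] / [3, 5, 7] / [4];  common shape = (3, 3, 1)

Row-insert the values π_1, π_2, … into P one at a time, bumping the leftmost entry strictly greater than the inserted value down to the next row. The recording tableau Q records, in position (i, j), the step at which that cell was added to P.
  Insert 5 (step 1): P = [5];  Q = [1]
  Insert 6 (step 2): P = [5, 6];  Q = [1, 2]
  Insert 2 (step 3): P = [2, 6] / [5];  Q = [1, 2] / [3]
  Insert 1 (step 4): P = [1, 6] / [2] / [5];  Q = [1, 2] / [3] / [4]
  Insert 3 (step 5): P = [1, 3] / [2, 6] / [5];  Q = [1, 2] / [3, 5] / [4]
  Insert 7 (step 6): P = [1, 3, 7] / [2, 6] / [5];  Q = [1, 2, 6] / [3, 5] / [4]
  Insert 4 (step 7): P = [1, 3, 4] / [2, 6, 7] / [5];  Q = [1, 2, 6] / [3, 5, 7] / [4]
Final shape: (3, 3, 1).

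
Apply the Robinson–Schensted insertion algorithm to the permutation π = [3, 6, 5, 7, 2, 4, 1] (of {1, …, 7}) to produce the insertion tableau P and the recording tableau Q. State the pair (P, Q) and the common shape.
P = [1, 4, 7] / [2, 5] / [3] / [6];  Q = [1, 2, 4] / [3, 6] / [5] / [7];  common shape = (3, 2, 1, 1)

Row-insert the values π_1, π_2, … into P one at a time, bumping the leftmost entry strictly greater than the inserted value down to the next row. The recording tableau Q records, in position (i, j), the step at which that cell was added to P.
  Insert 3 (step 1): P = [3];  Q = [1]
  Insert 6 (step 2): P = [3, 6];  Q = [1, 2]
  Insert 5 (step 3): P = [3, 5] / [6];  Q = [1, 2] / [3]
  Insert 7 (step 4): P = [3, 5, 7] / [6];  Q = [1, 2, 4] / [3]
  Insert 2 (step 5): P = [2, 5, 7] / [3] / [6];  Q = [1, 2, 4] / [3] / [5]
  Insert 4 (step 6): P = [2, 4, 7] / [3, 5] / [6];  Q = [1, 2, 4] / [3, 6] / [5]
  Insert 1 (step 7): P = [1, 4, 7] / [2, 5] / [3] / [6];  Q = [1, 2, 4] / [3, 6] / [5] / [7]
Final shape: (3, 2, 1, 1).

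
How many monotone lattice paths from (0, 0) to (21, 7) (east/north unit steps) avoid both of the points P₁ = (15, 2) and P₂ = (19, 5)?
Number of paths = 894744

Inclusion–exclusion. Total paths: C(28, 21) = 1184040. Through P₁: C(17, 15)·C(11, 6) = 62832. Through P₂: C(24, 19)·C(4, 2) = 255024. Since P₁ is strictly southwest of P₂, a monotone path through both must visit P₁ then P₂; paths through both = C(17, 15)·C(7, 4)·C(4, 2) = 28560. Avoid both = 1184040 − 62832 − 255024 + 28560 = 894744.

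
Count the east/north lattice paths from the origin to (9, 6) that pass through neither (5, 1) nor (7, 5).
Number of paths = 2143

Inclusion–exclusion. Total paths: C(15, 9) = 5005. Through P₁: C(6, 5)·C(9, 4) = 756. Through P₂: C(12, 7)·C(3, 2) = 2376. Since P₁ is strictly southwest of P₂, a monotone path through both must visit P₁ then P₂; paths through both = C(6, 5)·C(6, 2)·C(3, 2) = 270. Avoid both = 5005 − 756 − 2376 + 270 = 2143.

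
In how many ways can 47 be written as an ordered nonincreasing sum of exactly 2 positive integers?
p(47, 2 parts) = 23

Partitions of n into exactly k parts are in bijection with partitions of n − k into at most k parts (subtract 1 from each part). So p(47, exactly 2) = p(45, parts ≤ 2). Computing via the recurrence p(m, j) = p(m, j−1) + p(m−j, j) gives 23.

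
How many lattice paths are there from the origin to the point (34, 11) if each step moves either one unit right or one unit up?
Number of paths = 10150595910

A monotone lattice path from (0, 0) to (34, 11) consists of 34 east steps and 11 north steps in some order, so it is determined by which 34 of the 45 steps are east. The count is C(45, 34) = 10150595910.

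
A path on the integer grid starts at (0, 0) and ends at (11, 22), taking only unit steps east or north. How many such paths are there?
Number of paths = 193536720

A monotone lattice path from (0, 0) to (11, 22) consists of 11 east steps and 22 north steps in some order, so it is determined by which 11 of the 33 steps are east. The count is C(33, 11) = 193536720.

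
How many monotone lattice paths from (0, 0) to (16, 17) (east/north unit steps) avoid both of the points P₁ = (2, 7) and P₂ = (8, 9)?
Number of paths = 796301154

Inclusion–exclusion. Total paths: C(33, 16) = 1166803110. Through P₁: C(9, 2)·C(24, 14) = 70605216. Through P₂: C(17, 8)·C(16, 8) = 312869700. Since P₁ is strictly southwest of P₂, a monotone path through both must visit P₁ then P₂; paths through both = C(9, 2)·C(8, 6)·C(16, 8) = 12972960. Avoid both = 1166803110 − 70605216 − 312869700 + 12972960 = 796301154.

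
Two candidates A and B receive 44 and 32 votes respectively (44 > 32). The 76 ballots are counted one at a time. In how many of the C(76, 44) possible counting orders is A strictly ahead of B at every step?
Strict-lead orderings = 425619851348799604350

Total orderings of the 76 votes with 44 for A: C(76, 44) = 2695592391875730827550. By the Bertrand ballot formula (Cycle Lemma / reflection principle), the number of orderings in which A is strictly ahead of B throughout is (p − q)/(p + q) · C(p + q, p) = (44 − 32)/(44 + 32) · 2695592391875730827550 = 425619851348799604350.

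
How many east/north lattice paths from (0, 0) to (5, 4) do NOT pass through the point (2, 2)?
Number of paths = 66

Total paths from (0, 0) to (5, 4): C(9, 5) = 126. Paths through (2, 2): (paths (0, 0) → (2, 2)) × (paths (2, 2) → (5, 4)) = C(4, 2) · C(5, 3) = 6 · 10 = 60. Avoidance count = 126 − 60 = 66.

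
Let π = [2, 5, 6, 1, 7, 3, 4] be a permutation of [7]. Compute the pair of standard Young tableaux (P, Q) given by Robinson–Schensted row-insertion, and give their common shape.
P = [1, 3, 4, 7] / [2, 5, 6];  Q = [1, 2, 3, 5] / [4, 6, 7];  common shape = (4, 3)

Row-insert the values π_1, π_2, … into P one at a time, bumping the leftmost entry strictly greater than the inserted value down to the next row. The recording tableau Q records, in position (i, j), the step at which that cell was added to P.
  Insert 2 (step 1): P = [2];  Q = [1]
  Insert 5 (step 2): P = [2, 5];  Q = [1, 2]
  Insert 6 (step 3): P = [2, 5, 6];  Q = [1, 2, 3]
  Insert 1 (step 4): P = [1, 5, 6] / [2];  Q = [1, 2, 3] / [4]
  Insert 7 (step 5): P = [1, 5, 6, 7] / [2];  Q = [1, 2, 3, 5] / [4]
  Insert 3 (step 6): P = [1, 3, 6, 7] / [2, 5];  Q = [1, 2, 3, 5] / [4, 6]
  Insert 4 (step 7): P = [1, 3, 4, 7] / [2, 5, 6];  Q = [1, 2, 3, 5] / [4, 6, 7]
Final shape: (4, 3).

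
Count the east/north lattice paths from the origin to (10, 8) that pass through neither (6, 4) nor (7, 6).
Number of paths = 18198

Inclusion–exclusion. Total paths: C(18, 10) = 43758. Through P₁: C(10, 6)·C(8, 4) = 14700. Through P₂: C(13, 7)·C(5, 3) = 17160. Since P₁ is strictly southwest of P₂, a monotone path through both must visit P₁ then P₂; paths through both = C(10, 6)·C(3, 1)·C(5, 3) = 6300. Avoid both = 43758 − 14700 − 17160 + 6300 = 18198.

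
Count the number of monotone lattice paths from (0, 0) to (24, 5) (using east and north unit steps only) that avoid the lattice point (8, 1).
Number of paths = 75150

Total paths from (0, 0) to (24, 5): C(29, 24) = 118755. Paths through (8, 1): (paths (0, 0) → (8, 1)) × (paths (8, 1) → (24, 5)) = C(9, 8) · C(20, 16) = 9 · 4845 = 43605. Avoidance count = 118755 − 43605 = 75150.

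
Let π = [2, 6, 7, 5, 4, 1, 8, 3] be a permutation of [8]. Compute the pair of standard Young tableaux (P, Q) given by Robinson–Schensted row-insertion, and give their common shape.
P = [1, 3, 7, 8] / [2, 4] / [5] / [6];  Q = [1, 2, 3, 7] / [4, 8] / [5] / [6];  common shape = (4, 2, 1, 1)

Row-insert the values π_1, π_2, … into P one at a time, bumping the leftmost entry strictly greater than the inserted value down to the next row. The recording tableau Q records, in position (i, j), the step at which that cell was added to P.
  Insert 2 (step 1): P = [2];  Q = [1]
  Insert 6 (step 2): P = [2, 6];  Q = [1, 2]
  Insert 7 (step 3): P = [2, 6, 7];  Q = [1, 2, 3]
  Insert 5 (step 4): P = [2, 5, 7] / [6];  Q = [1, 2, 3] / [4]
  Insert 4 (step 5): P = [2, 4, 7] / [5] / [6];  Q = [1, 2, 3] / [4] / [5]
  Insert 1 (step 6): P = [1, 4, 7] / [2] / [5] / [6];  Q = [1, 2, 3] / [4] / [5] / [6]
  Insert 8 (step 7): P = [1, 4, 7, 8] / [2] / [5] / [6];  Q = [1, 2, 3, 7] / [4] / [5] / [6]
  Insert 3 (step 8): P = [1, 3, 7, 8] / [2, 4] / [5] / [6];  Q = [1, 2, 3, 7] / [4, 8] / [5] / [6]
Final shape: (4, 2, 1, 1).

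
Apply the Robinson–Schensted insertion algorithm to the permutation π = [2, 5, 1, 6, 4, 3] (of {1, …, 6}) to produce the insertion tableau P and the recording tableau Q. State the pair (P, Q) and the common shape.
P = [1, 3, 6] / [2, 4] / [5];  Q = [1, 2, 4] / [3, 5] / [6];  common shape = (3, 2, 1)

Row-insert the values π_1, π_2, … into P one at a time, bumping the leftmost entry strictly greater than the inserted value down to the next row. The recording tableau Q records, in position (i, j), the step at which that cell was added to P.
  Insert 2 (step 1): P = [2];  Q = [1]
  Insert 5 (step 2): P = [2, 5];  Q = [1, 2]
  Insert 1 (step 3): P = [1, 5] / [2];  Q = [1, 2] / [3]
  Insert 6 (step 4): P = [1, 5, 6] / [2];  Q = [1, 2, 4] / [3]
  Insert 4 (step 5): P = [1, 4, 6] / [2, 5];  Q = [1, 2, 4] / [3, 5]
  Insert 3 (step 6): P = [1, 3, 6] / [2, 4] / [5];  Q = [1, 2, 4] / [3, 5] / [6]
Final shape: (3, 2, 1).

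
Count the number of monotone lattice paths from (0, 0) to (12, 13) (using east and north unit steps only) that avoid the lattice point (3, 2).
Number of paths = 3520700

Total paths from (0, 0) to (12, 13): C(25, 12) = 5200300. Paths through (3, 2): (paths (0, 0) → (3, 2)) × (paths (3, 2) → (12, 13)) = C(5, 3) · C(20, 9) = 10 · 167960 = 1679600. Avoidance count = 5200300 − 1679600 = 3520700.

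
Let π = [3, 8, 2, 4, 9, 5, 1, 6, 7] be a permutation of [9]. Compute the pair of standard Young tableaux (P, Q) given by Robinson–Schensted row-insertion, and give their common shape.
P = [1, 4, 5, 6, 7] / [2, 8, 9] / [3];  Q = [1, 2, 5, 8, 9] / [3, 4, 6] / [7];  common shape = (5, 3, 1)

Row-insert the values π_1, π_2, … into P one at a time, bumping the leftmost entry strictly greater than the inserted value down to the next row. The recording tableau Q records, in position (i, j), the step at which that cell was added to P.
  Insert 3 (step 1): P = [3];  Q = [1]
  Insert 8 (step 2): P = [3, 8];  Q = [1, 2]
  Insert 2 (step 3): P = [2, 8] / [3];  Q = [1, 2] / [3]
  Insert 4 (step 4): P = [2, 4] / [3, 8];  Q = [1, 2] / [3, 4]
  Insert 9 (step 5): P = [2, 4, 9] / [3, 8];  Q = [1, 2, 5] / [3, 4]
  Insert 5 (step 6): P = [2, 4, 5] / [3, 8, 9];  Q = [1, 2, 5] / [3, 4, 6]
  Insert 1 (step 7): P = [1, 4, 5] / [2, 8, 9] / [3];  Q = [1, 2, 5] / [3, 4, 6] / [7]
  Insert 6 (step 8): P = [1, 4, 5, 6] / [2, 8, 9] / [3];  Q = [1, 2, 5, 8] / [3, 4, 6] / [7]
  Insert 7 (step 9): P = [1, 4, 5, 6, 7] / [2, 8, 9] / [3];  Q = [1, 2, 5, 8, 9] / [3, 4, 6] / [7]
Final shape: (5, 3, 1).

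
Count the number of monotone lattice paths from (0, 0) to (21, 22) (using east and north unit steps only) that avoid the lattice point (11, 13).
Number of paths = 821460691428

Total paths from (0, 0) to (21, 22): C(43, 21) = 1052049481860. Paths through (11, 13): (paths (0, 0) → (11, 13)) × (paths (11, 13) → (21, 22)) = C(24, 11) · C(19, 10) = 2496144 · 92378 = 230588790432. Avoidance count = 1052049481860 − 230588790432 = 821460691428.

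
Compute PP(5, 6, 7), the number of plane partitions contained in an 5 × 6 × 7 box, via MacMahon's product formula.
PP(5, 6, 7) = 739309710568

Evaluate the triple product over i = 1..5, j = 1..6, k = 1..7. The factors are (2/1) · (3/2) · (4/3) · (5/4) · (6/5) · (7/6) · (8/7) · (3/2) · … (210 factors total). The numerators and denominators telescope so the product is an integer; carrying out the multiplication exactly gives PP(5, 6, 7) = 739309710568.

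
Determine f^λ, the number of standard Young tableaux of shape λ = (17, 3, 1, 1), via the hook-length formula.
# SYT of shape (17, 3, 1, 1) = 118503

Hook-length formula: f^λ = n! / Π hook(c), product over all cells c of the Young diagram. For λ = (17, 3, 1, 1), n = 22 boxes. Hook lengths by row (left-to-right, top-to-bottom): [20, 17, 16, 14, 13, 12, 11, 10, 9, 8, 7, 6, 5, 4, 3, 2, 1]; [5, 2, 1]; [2]; [1]. Product of hooks = 9484998082560000. So f^λ = 22! / 9484998082560000 = 1124000727777607680000 / 9484998082560000 = 118503.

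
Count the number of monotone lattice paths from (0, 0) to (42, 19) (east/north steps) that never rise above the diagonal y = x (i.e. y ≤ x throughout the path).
Number of paths = 1657580519271600

By the reflection principle (André's argument), the number of monotone paths to (42, 19) with n ≤ m that never go above y = x is C(61, 42) − C(61, 43) = 2969831763694950 − 1312251244423350 = 1657580519271600.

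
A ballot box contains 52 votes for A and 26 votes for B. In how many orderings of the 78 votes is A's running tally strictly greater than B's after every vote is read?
Strict-lead orderings = 116043807643289338428

Total orderings of the 78 votes with 52 for A: C(78, 52) = 348131422929868015284. By the Bertrand ballot formula (Cycle Lemma / reflection principle), the number of orderings in which A is strictly ahead of B throughout is (p − q)/(p + q) · C(p + q, p) = (52 − 26)/(52 + 26) · 348131422929868015284 = 116043807643289338428.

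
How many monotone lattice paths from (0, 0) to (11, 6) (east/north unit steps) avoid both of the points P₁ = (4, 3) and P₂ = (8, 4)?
Number of paths = 4976

Inclusion–exclusion. Total paths: C(17, 11) = 12376. Through P₁: C(7, 4)·C(10, 7) = 4200. Through P₂: C(12, 8)·C(5, 3) = 4950. Since P₁ is strictly southwest of P₂, a monotone path through both must visit P₁ then P₂; paths through both = C(7, 4)·C(5, 4)·C(5, 3) = 1750. Avoid both = 12376 − 4200 − 4950 + 1750 = 4976.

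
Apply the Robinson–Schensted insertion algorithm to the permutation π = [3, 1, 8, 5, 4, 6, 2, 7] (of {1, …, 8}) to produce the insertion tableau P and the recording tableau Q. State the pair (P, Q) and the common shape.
P = [1, 2, 6, 7] / [3, 4] / [5] / [8];  Q = [1, 3, 6, 8] / [2, 4] / [5] / [7];  common shape = (4, 2, 1, 1)

Row-insert the values π_1, π_2, … into P one at a time, bumping the leftmost entry strictly greater than the inserted value down to the next row. The recording tableau Q records, in position (i, j), the step at which that cell was added to P.
  Insert 3 (step 1): P = [3];  Q = [1]
  Insert 1 (step 2): P = [1] / [3];  Q = [1] / [2]
  Insert 8 (step 3): P = [1, 8] / [3];  Q = [1, 3] / [2]
  Insert 5 (step 4): P = [1, 5] / [3, 8];  Q = [1, 3] / [2, 4]
  Insert 4 (step 5): P = [1, 4] / [3, 5] / [8];  Q = [1, 3] / [2, 4] / [5]
  Insert 6 (step 6): P = [1, 4, 6] / [3, 5] / [8];  Q = [1, 3, 6] / [2, 4] / [5]
  Insert 2 (step 7): P = [1, 2, 6] / [3, 4] / [5] / [8];  Q = [1, 3, 6] / [2, 4] / [5] / [7]
  Insert 7 (step 8): P = [1, 2, 6, 7] / [3, 4] / [5] / [8];  Q = [1, 3, 6, 8] / [2, 4] / [5] / [7]
Final shape: (4, 2, 1, 1).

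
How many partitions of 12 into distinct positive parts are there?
q(12) = 15

List partitions of 12 into distinct parts: 12, 11+1, 10+2, 9+3, 9+2+1, 8+4, 8+3+1, 7+5, 7+4+1, 7+3+2, 6+5+1, 6+4+2, 6+3+2+1, 5+4+3, 5+4+2+1. There are q(12) = 15. (Euler: this equals the number of odd-part partitions of 12.)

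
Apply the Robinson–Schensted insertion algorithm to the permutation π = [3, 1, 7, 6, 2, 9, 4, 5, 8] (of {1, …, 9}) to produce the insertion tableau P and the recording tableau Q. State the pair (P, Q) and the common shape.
P = [1, 2, 4, 5, 8] / [3, 6, 9] / [7];  Q = [1, 3, 6, 8, 9] / [2, 4, 7] / [5];  common shape = (5, 3, 1)

Row-insert the values π_1, π_2, … into P one at a time, bumping the leftmost entry strictly greater than the inserted value down to the next row. The recording tableau Q records, in position (i, j), the step at which that cell was added to P.
  Insert 3 (step 1): P = [3];  Q = [1]
  Insert 1 (step 2): P = [1] / [3];  Q = [1] / [2]
  Insert 7 (step 3): P = [1, 7] / [3];  Q = [1, 3] / [2]
  Insert 6 (step 4): P = [1, 6] / [3, 7];  Q = [1, 3] / [2, 4]
  Insert 2 (step 5): P = [1, 2] / [3, 6] / [7];  Q = [1, 3] / [2, 4] / [5]
  Insert 9 (step 6): P = [1, 2, 9] / [3, 6] / [7];  Q = [1, 3, 6] / [2, 4] / [5]
  Insert 4 (step 7): P = [1, 2, 4] / [3, 6, 9] / [7];  Q = [1, 3, 6] / [2, 4, 7] / [5]
  Insert 5 (step 8): P = [1, 2, 4, 5] / [3, 6, 9] / [7];  Q = [1, 3, 6, 8] / [2, 4, 7] / [5]
  Insert 8 (step 9): P = [1, 2, 4, 5, 8] / [3, 6, 9] / [7];  Q = [1, 3, 6, 8, 9] / [2, 4, 7] / [5]
Final shape: (5, 3, 1).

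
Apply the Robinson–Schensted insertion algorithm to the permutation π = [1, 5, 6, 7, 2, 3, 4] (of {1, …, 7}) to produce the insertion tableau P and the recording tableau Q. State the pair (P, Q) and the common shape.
P = [1, 2, 3, 4] / [5, 6, 7];  Q = [1, 2, 3, 4] / [5, 6, 7];  common shape = (4, 3)

Row-insert the values π_1, π_2, … into P one at a time, bumping the leftmost entry strictly greater than the inserted value down to the next row. The recording tableau Q records, in position (i, j), the step at which that cell was added to P.
  Insert 1 (step 1): P = [1];  Q = [1]
  Insert 5 (step 2): P = [1, 5];  Q = [1, 2]
  Insert 6 (step 3): P = [1, 5, 6];  Q = [1, 2, 3]
  Insert 7 (step 4): P = [1, 5, 6, 7];  Q = [1, 2, 3, 4]
  Insert 2 (step 5): P = [1, 2, 6, 7] / [5];  Q = [1, 2, 3, 4] / [5]
  Insert 3 (step 6): P = [1, 2, 3, 7] / [5, 6];  Q = [1, 2, 3, 4] / [5, 6]
  Insert 4 (step 7): P = [1, 2, 3, 4] / [5, 6, 7];  Q = [1, 2, 3, 4] / [5, 6, 7]
Final shape: (4, 3).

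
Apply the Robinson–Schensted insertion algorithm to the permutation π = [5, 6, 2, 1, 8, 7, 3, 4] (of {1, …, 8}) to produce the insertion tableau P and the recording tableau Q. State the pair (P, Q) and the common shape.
P = [1, 3, 4] / [2, 6, 7] / [5, 8];  Q = [1, 2, 5] / [3, 6, 8] / [4, 7];  common shape = (3, 3, 2)

Row-insert the values π_1, π_2, … into P one at a time, bumping the leftmost entry strictly greater than the inserted value down to the next row. The recording tableau Q records, in position (i, j), the step at which that cell was added to P.
  Insert 5 (step 1): P = [5];  Q = [1]
  Insert 6 (step 2): P = [5, 6];  Q = [1, 2]
  Insert 2 (step 3): P = [2, 6] / [5];  Q = [1, 2] / [3]
  Insert 1 (step 4): P = [1, 6] / [2] / [5];  Q = [1, 2] / [3] / [4]
  Insert 8 (step 5): P = [1, 6, 8] / [2] / [5];  Q = [1, 2, 5] / [3] / [4]
  Insert 7 (step 6): P = [1, 6, 7] / [2, 8] / [5];  Q = [1, 2, 5] / [3, 6] / [4]
  Insert 3 (step 7): P = [1, 3, 7] / [2, 6] / [5, 8];  Q = [1, 2, 5] / [3, 6] / [4, 7]
  Insert 4 (step 8): P = [1, 3, 4] / [2, 6, 7] / [5, 8];  Q = [1, 2, 5] / [3, 6, 8] / [4, 7]
Final shape: (3, 3, 2).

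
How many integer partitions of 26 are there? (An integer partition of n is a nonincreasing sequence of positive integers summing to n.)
p(26) = 2436

Compute p(n) via the recurrence p(n, m) = p(n, m−1) + p(n−m, m), where p(n, m) counts partitions of n with all parts ≤ m and p(n) = p(n, n). The base cases are p(0, m) = 1 and p(n, 0) = 0 for n > 0. Filling the table yields p(26) = 2436. (Euler's pentagonal recurrence is an alternative.)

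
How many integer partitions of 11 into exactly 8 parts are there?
p(11, 8 parts) = 3

Partitions of n into exactly k parts ↔ partitions of n − k into at most k parts (subtract 1 from each part). For n = 11, k = 8, the partitions are: 4+1+1+1+1+1+1+1, 3+2+1+1+1+1+1+1, 2+2+2+1+1+1+1+1. Count = 3.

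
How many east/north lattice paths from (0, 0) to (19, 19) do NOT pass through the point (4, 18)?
Number of paths = 35345146760

Total paths from (0, 0) to (19, 19): C(38, 19) = 35345263800. Paths through (4, 18): (paths (0, 0) → (4, 18)) × (paths (4, 18) → (19, 19)) = C(22, 4) · C(16, 15) = 7315 · 16 = 117040. Avoidance count = 35345263800 − 117040 = 35345146760.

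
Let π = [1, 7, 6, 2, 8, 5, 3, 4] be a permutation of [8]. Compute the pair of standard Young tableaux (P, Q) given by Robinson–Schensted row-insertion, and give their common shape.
P = [1, 2, 3, 4] / [5, 8] / [6] / [7];  Q = [1, 2, 5, 8] / [3, 6] / [4] / [7];  common shape = (4, 2, 1, 1)

Row-insert the values π_1, π_2, … into P one at a time, bumping the leftmost entry strictly greater than the inserted value down to the next row. The recording tableau Q records, in position (i, j), the step at which that cell was added to P.
  Insert 1 (step 1): P = [1];  Q = [1]
  Insert 7 (step 2): P = [1, 7];  Q = [1, 2]
  Insert 6 (step 3): P = [1, 6] / [7];  Q = [1, 2] / [3]
  Insert 2 (step 4): P = [1, 2] / [6] / [7];  Q = [1, 2] / [3] / [4]
  Insert 8 (step 5): P = [1, 2, 8] / [6] / [7];  Q = [1, 2, 5] / [3] / [4]
  Insert 5 (step 6): P = [1, 2, 5] / [6, 8] / [7];  Q = [1, 2, 5] / [3, 6] / [4]
  Insert 3 (step 7): P = [1, 2, 3] / [5, 8] / [6] / [7];  Q = [1, 2, 5] / [3, 6] / [4] / [7]
  Insert 4 (step 8): P = [1, 2, 3, 4] / [5, 8] / [6] / [7];  Q = [1, 2, 5, 8] / [3, 6] / [4] / [7]
Final shape: (4, 2, 1, 1).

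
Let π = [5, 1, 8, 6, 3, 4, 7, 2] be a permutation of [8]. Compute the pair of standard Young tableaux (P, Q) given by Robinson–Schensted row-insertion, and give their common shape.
P = [1, 2, 4, 7] / [3, 6] / [5] / [8];  Q = [1, 3, 6, 7] / [2, 4] / [5] / [8];  common shape = (4, 2, 1, 1)

Row-insert the values π_1, π_2, … into P one at a time, bumping the leftmost entry strictly greater than the inserted value down to the next row. The recording tableau Q records, in position (i, j), the step at which that cell was added to P.
  Insert 5 (step 1): P = [5];  Q = [1]
  Insert 1 (step 2): P = [1] / [5];  Q = [1] / [2]
  Insert 8 (step 3): P = [1, 8] / [5];  Q = [1, 3] / [2]
  Insert 6 (step 4): P = [1, 6] / [5, 8];  Q = [1, 3] / [2, 4]
  Insert 3 (step 5): P = [1, 3] / [5, 6] / [8];  Q = [1, 3] / [2, 4] / [5]
  Insert 4 (step 6): P = [1, 3, 4] / [5, 6] / [8];  Q = [1, 3, 6] / [2, 4] / [5]
  Insert 7 (step 7): P = [1, 3, 4, 7] / [5, 6] / [8];  Q = [1, 3, 6, 7] / [2, 4] / [5]
  Insert 2 (step 8): P = [1, 2, 4, 7] / [3, 6] / [5] / [8];  Q = [1, 3, 6, 7] / [2, 4] / [5] / [8]
Final shape: (4, 2, 1, 1).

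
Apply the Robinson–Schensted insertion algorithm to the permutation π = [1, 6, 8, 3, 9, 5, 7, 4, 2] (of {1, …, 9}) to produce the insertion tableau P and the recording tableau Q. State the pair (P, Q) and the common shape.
P = [1, 2, 4, 7] / [3, 8, 9] / [5] / [6];  Q = [1, 2, 3, 5] / [4, 6, 7] / [8] / [9];  common shape = (4, 3, 1, 1)

Row-insert the values π_1, π_2, … into P one at a time, bumping the leftmost entry strictly greater than the inserted value down to the next row. The recording tableau Q records, in position (i, j), the step at which that cell was added to P.
  Insert 1 (step 1): P = [1];  Q = [1]
  Insert 6 (step 2): P = [1, 6];  Q = [1, 2]
  Insert 8 (step 3): P = [1, 6, 8];  Q = [1, 2, 3]
  Insert 3 (step 4): P = [1, 3, 8] / [6];  Q = [1, 2, 3] / [4]
  Insert 9 (step 5): P = [1, 3, 8, 9] / [6];  Q = [1, 2, 3, 5] / [4]
  Insert 5 (step 6): P = [1, 3, 5, 9] / [6, 8];  Q = [1, 2, 3, 5] / [4, 6]
  Insert 7 (step 7): P = [1, 3, 5, 7] / [6, 8, 9];  Q = [1, 2, 3, 5] / [4, 6, 7]
  Insert 4 (step 8): P = [1, 3, 4, 7] / [5, 8, 9] / [6];  Q = [1, 2, 3, 5] / [4, 6, 7] / [8]
  Insert 2 (step 9): P = [1, 2, 4, 7] / [3, 8, 9] / [5] / [6];  Q = [1, 2, 3, 5] / [4, 6, 7] / [8] / [9]
Final shape: (4, 3, 1, 1).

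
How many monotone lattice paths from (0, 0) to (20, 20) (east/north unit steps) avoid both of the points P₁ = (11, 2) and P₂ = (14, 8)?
Number of paths = 131666377518

Inclusion–exclusion. Total paths: C(40, 20) = 137846528820. Through P₁: C(13, 11)·C(27, 9) = 365572350. Through P₂: C(22, 14)·C(18, 6) = 5936210280. Since P₁ is strictly southwest of P₂, a monotone path through both must visit P₁ then P₂; paths through both = C(13, 11)·C(9, 3)·C(18, 6) = 121631328. Avoid both = 137846528820 − 365572350 − 5936210280 + 121631328 = 131666377518.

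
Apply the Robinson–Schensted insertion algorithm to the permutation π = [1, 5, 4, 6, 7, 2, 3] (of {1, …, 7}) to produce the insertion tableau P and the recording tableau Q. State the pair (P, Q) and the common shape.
P = [1, 2, 3, 7] / [4, 6] / [5];  Q = [1, 2, 4, 5] / [3, 7] / [6];  common shape = (4, 2, 1)

Row-insert the values π_1, π_2, … into P one at a time, bumping the leftmost entry strictly greater than the inserted value down to the next row. The recording tableau Q records, in position (i, j), the step at which that cell was added to P.
  Insert 1 (step 1): P = [1];  Q = [1]
  Insert 5 (step 2): P = [1, 5];  Q = [1, 2]
  Insert 4 (step 3): P = [1, 4] / [5];  Q = [1, 2] / [3]
  Insert 6 (step 4): P = [1, 4, 6] / [5];  Q = [1, 2, 4] / [3]
  Insert 7 (step 5): P = [1, 4, 6, 7] / [5];  Q = [1, 2, 4, 5] / [3]
  Insert 2 (step 6): P = [1, 2, 6, 7] / [4] / [5];  Q = [1, 2, 4, 5] / [3] / [6]
  Insert 3 (step 7): P = [1, 2, 3, 7] / [4, 6] / [5];  Q = [1, 2, 4, 5] / [3, 7] / [6]
Final shape: (4, 2, 1).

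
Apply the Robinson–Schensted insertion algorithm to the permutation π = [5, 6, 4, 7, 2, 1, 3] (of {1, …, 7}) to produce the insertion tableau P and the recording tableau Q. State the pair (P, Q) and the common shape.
P = [1, 3, 7] / [2, 6] / [4] / [5];  Q = [1, 2, 4] / [3, 7] / [5] / [6];  common shape = (3, 2, 1, 1)

Row-insert the values π_1, π_2, … into P one at a time, bumping the leftmost entry strictly greater than the inserted value down to the next row. The recording tableau Q records, in position (i, j), the step at which that cell was added to P.
  Insert 5 (step 1): P = [5];  Q = [1]
  Insert 6 (step 2): P = [5, 6];  Q = [1, 2]
  Insert 4 (step 3): P = [4, 6] / [5];  Q = [1, 2] / [3]
  Insert 7 (step 4): P = [4, 6, 7] / [5];  Q = [1, 2, 4] / [3]
  Insert 2 (step 5): P = [2, 6, 7] / [4] / [5];  Q = [1, 2, 4] / [3] / [5]
  Insert 1 (step 6): P = [1, 6, 7] / [2] / [4] / [5];  Q = [1, 2, 4] / [3] / [5] / [6]
  Insert 3 (step 7): P = [1, 3, 7] / [2, 6] / [4] / [5];  Q = [1, 2, 4] / [3, 7] / [5] / [6]
Final shape: (3, 2, 1, 1).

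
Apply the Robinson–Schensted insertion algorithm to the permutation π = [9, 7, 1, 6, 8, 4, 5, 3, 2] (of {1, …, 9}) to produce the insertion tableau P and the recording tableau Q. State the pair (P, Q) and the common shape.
P = [1, 2, 5] / [3, 8] / [4] / [6] / [7] / [9];  Q = [1, 4, 5] / [2, 7] / [3] / [6] / [8] / [9];  common shape = (3, 2, 1, 1, 1, 1)

Row-insert the values π_1, π_2, … into P one at a time, bumping the leftmost entry strictly greater than the inserted value down to the next row. The recording tableau Q records, in position (i, j), the step at which that cell was added to P.
  Insert 9 (step 1): P = [9];  Q = [1]
  Insert 7 (step 2): P = [7] / [9];  Q = [1] / [2]
  Insert 1 (step 3): P = [1] / [7] / [9];  Q = [1] / [2] / [3]
  Insert 6 (step 4): P = [1, 6] / [7] / [9];  Q = [1, 4] / [2] / [3]
  Insert 8 (step 5): P = [1, 6, 8] / [7] / [9];  Q = [1, 4, 5] / [2] / [3]
  Insert 4 (step 6): P = [1, 4, 8] / [6] / [7] / [9];  Q = [1, 4, 5] / [2] / [3] / [6]
  Insert 5 (step 7): P = [1, 4, 5] / [6, 8] / [7] / [9];  Q = [1, 4, 5] / [2, 7] / [3] / [6]
  Insert 3 (step 8): P = [1, 3, 5] / [4, 8] / [6] / [7] / [9];  Q = [1, 4, 5] / [2, 7] / [3] / [6] / [8]
  Insert 2 (step 9): P = [1, 2, 5] / [3, 8] / [4] / [6] / [7] / [9];  Q = [1, 4, 5] / [2, 7] / [3] / [6] / [8] / [9]
Final shape: (3, 2, 1, 1, 1, 1).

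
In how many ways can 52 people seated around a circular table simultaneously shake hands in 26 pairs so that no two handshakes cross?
C_26 = 18367353072152

These noncrossing handshakes are counted by the Catalan number C_n = (1/(n + 1)) · C(2n, n). For n = 26: C_26 = (1/27) · C(52, 26) = 495918532948104/27 = 18367353072152.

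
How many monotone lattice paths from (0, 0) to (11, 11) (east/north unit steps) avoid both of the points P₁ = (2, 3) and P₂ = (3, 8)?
Number of paths = 445007

Inclusion–exclusion. Total paths: C(22, 11) = 705432. Through P₁: C(5, 2)·C(17, 9) = 243100. Through P₂: C(11, 3)·C(11, 8) = 27225. Since P₁ is strictly southwest of P₂, a monotone path through both must visit P₁ then P₂; paths through both = C(5, 2)·C(6, 1)·C(11, 8) = 9900. Avoid both = 705432 − 243100 − 27225 + 9900 = 445007.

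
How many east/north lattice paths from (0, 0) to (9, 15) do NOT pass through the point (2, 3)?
Number of paths = 803624

Total paths from (0, 0) to (9, 15): C(24, 9) = 1307504. Paths through (2, 3): (paths (0, 0) → (2, 3)) × (paths (2, 3) → (9, 15)) = C(5, 2) · C(19, 7) = 10 · 50388 = 503880. Avoidance count = 1307504 − 503880 = 803624.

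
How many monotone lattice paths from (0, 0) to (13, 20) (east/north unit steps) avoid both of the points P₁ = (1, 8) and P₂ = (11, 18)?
Number of paths = 351222120

Inclusion–exclusion. Total paths: C(33, 13) = 573166440. Through P₁: C(9, 1)·C(24, 12) = 24337404. Through P₂: C(29, 11)·C(4, 2) = 207583740. Since P₁ is strictly southwest of P₂, a monotone path through both must visit P₁ then P₂; paths through both = C(9, 1)·C(20, 10)·C(4, 2) = 9976824. Avoid both = 573166440 − 24337404 − 207583740 + 9976824 = 351222120.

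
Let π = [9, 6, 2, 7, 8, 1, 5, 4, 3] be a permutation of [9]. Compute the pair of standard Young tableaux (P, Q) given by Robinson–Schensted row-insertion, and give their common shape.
P = [1, 3, 8] / [2, 4] / [5, 7] / [6] / [9];  Q = [1, 4, 5] / [2, 7] / [3, 8] / [6] / [9];  common shape = (3, 2, 2, 1, 1)

Row-insert the values π_1, π_2, … into P one at a time, bumping the leftmost entry strictly greater than the inserted value down to the next row. The recording tableau Q records, in position (i, j), the step at which that cell was added to P.
  Insert 9 (step 1): P = [9];  Q = [1]
  Insert 6 (step 2): P = [6] / [9];  Q = [1] / [2]
  Insert 2 (step 3): P = [2] / [6] / [9];  Q = [1] / [2] / [3]
  Insert 7 (step 4): P = [2, 7] / [6] / [9];  Q = [1, 4] / [2] / [3]
  Insert 8 (step 5): P = [2, 7, 8] / [6] / [9];  Q = [1, 4, 5] / [2] / [3]
  Insert 1 (step 6): P = [1, 7, 8] / [2] / [6] / [9];  Q = [1, 4, 5] / [2] / [3] / [6]
  Insert 5 (step 7): P = [1, 5, 8] / [2, 7] / [6] / [9];  Q = [1, 4, 5] / [2, 7] / [3] / [6]
  Insert 4 (step 8): P = [1, 4, 8] / [2, 5] / [6, 7] / [9];  Q = [1, 4, 5] / [2, 7] / [3, 8] / [6]
  Insert 3 (step 9): P = [1, 3, 8] / [2, 4] / [5, 7] / [6] / [9];  Q = [1, 4, 5] / [2, 7] / [3, 8] / [6] / [9]
Final shape: (3, 2, 2, 1, 1).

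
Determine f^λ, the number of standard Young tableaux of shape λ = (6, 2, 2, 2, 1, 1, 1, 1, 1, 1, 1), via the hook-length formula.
# SYT of shape (6, 2, 2, 2, 1, 1, 1, 1, 1, 1, 1) = 1322685

Hook-length formula: f^λ = n! / Π hook(c), product over all cells c of the Young diagram. For λ = (6, 2, 2, 2, 1, 1, 1, 1, 1, 1, 1), n = 19 boxes. Hook lengths by row (left-to-right, top-to-bottom): [16, 8, 4, 3, 2, 1]; [11, 3]; [10, 2]; [9, 1]; [7]; [6]; [5]; [4]; [3]; [2]; [1]. Product of hooks = 91968307200. So f^λ = 19! / 91968307200 = 121645100408832000 / 91968307200 = 1322685.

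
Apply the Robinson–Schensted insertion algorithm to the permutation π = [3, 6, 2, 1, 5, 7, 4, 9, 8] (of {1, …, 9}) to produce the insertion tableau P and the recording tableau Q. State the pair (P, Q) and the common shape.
P = [1, 4, 7, 8] / [2, 5, 9] / [3, 6];  Q = [1, 2, 6, 8] / [3, 5, 9] / [4, 7];  common shape = (4, 3, 2)

Row-insert the values π_1, π_2, … into P one at a time, bumping the leftmost entry strictly greater than the inserted value down to the next row. The recording tableau Q records, in position (i, j), the step at which that cell was added to P.
  Insert 3 (step 1): P = [3];  Q = [1]
  Insert 6 (step 2): P = [3, 6];  Q = [1, 2]
  Insert 2 (step 3): P = [2, 6] / [3];  Q = [1, 2] / [3]
  Insert 1 (step 4): P = [1, 6] / [2] / [3];  Q = [1, 2] / [3] / [4]
  Insert 5 (step 5): P = [1, 5] / [2, 6] / [3];  Q = [1, 2] / [3, 5] / [4]
  Insert 7 (step 6): P = [1, 5, 7] / [2, 6] / [3];  Q = [1, 2, 6] / [3, 5] / [4]
  Insert 4 (step 7): P = [1, 4, 7] / [2, 5] / [3, 6];  Q = [1, 2, 6] / [3, 5] / [4, 7]
  Insert 9 (step 8): P = [1, 4, 7, 9] / [2, 5] / [3, 6];  Q = [1, 2, 6, 8] / [3, 5] / [4, 7]
  Insert 8 (step 9): P = [1, 4, 7, 8] / [2, 5, 9] / [3, 6];  Q = [1, 2, 6, 8] / [3, 5, 9] / [4, 7]
Final shape: (4, 3, 2).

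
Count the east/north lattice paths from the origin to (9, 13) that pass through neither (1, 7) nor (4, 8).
Number of paths = 356720

Inclusion–exclusion. Total paths: C(22, 9) = 497420. Through P₁: C(8, 1)·C(14, 8) = 24024. Through P₂: C(12, 4)·C(10, 5) = 124740. Since P₁ is strictly southwest of P₂, a monotone path through both must visit P₁ then P₂; paths through both = C(8, 1)·C(4, 3)·C(10, 5) = 8064. Avoid both = 497420 − 24024 − 124740 + 8064 = 356720.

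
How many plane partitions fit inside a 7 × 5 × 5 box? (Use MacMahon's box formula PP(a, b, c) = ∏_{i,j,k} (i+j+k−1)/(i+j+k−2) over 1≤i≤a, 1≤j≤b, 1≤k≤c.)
PP(7, 5, 5) = 30107635272

Evaluate the triple product over i = 1..7, j = 1..5, k = 1..5. The factors are (2/1) · (3/2) · (4/3) · (5/4) · (6/5) · (3/2) · (4/3) · (5/4) · … (175 factors total). The numerators and denominators telescope so the product is an integer; carrying out the multiplication exactly gives PP(7, 5, 5) = 30107635272.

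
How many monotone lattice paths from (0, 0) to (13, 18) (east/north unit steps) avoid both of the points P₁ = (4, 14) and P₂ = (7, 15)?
Number of paths = 190767639

Inclusion–exclusion. Total paths: C(31, 13) = 206253075. Through P₁: C(18, 4)·C(13, 9) = 2187900. Through P₂: C(22, 7)·C(9, 6) = 14325696. Since P₁ is strictly southwest of P₂, a monotone path through both must visit P₁ then P₂; paths through both = C(18, 4)·C(4, 3)·C(9, 6) = 1028160. Avoid both = 206253075 − 2187900 − 14325696 + 1028160 = 190767639.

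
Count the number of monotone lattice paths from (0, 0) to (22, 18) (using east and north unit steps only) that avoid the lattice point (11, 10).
Number of paths = 86721281088

Total paths from (0, 0) to (22, 18): C(40, 22) = 113380261800. Paths through (11, 10): (paths (0, 0) → (11, 10)) × (paths (11, 10) → (22, 18)) = C(21, 11) · C(19, 11) = 352716 · 75582 = 26658980712. Avoidance count = 113380261800 − 26658980712 = 86721281088.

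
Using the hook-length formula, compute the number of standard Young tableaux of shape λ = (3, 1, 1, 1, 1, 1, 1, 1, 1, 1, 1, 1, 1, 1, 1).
# SYT of shape (3, 1, 1, 1, 1, 1, 1, 1, 1, 1, 1, 1, 1, 1, 1) = 120

Hook-length formula: f^λ = n! / Π hook(c), product over all cells c of the Young diagram. For λ = (3, 1, 1, 1, 1, 1, 1, 1, 1, 1, 1, 1, 1, 1, 1), n = 17 boxes. Hook lengths by row (left-to-right, top-to-bottom): [17, 2, 1]; [14]; [13]; [12]; [11]; [10]; [9]; [8]; [7]; [6]; [5]; [4]; [3]; [2]; [1]. Product of hooks = 2964061900800. So f^λ = 17! / 2964061900800 = 355687428096000 / 2964061900800 = 120.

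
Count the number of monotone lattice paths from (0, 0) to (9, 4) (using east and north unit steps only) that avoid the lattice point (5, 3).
Number of paths = 435

Total paths from (0, 0) to (9, 4): C(13, 9) = 715. Paths through (5, 3): (paths (0, 0) → (5, 3)) × (paths (5, 3) → (9, 4)) = C(8, 5) · C(5, 4) = 56 · 5 = 280. Avoidance count = 715 − 280 = 435.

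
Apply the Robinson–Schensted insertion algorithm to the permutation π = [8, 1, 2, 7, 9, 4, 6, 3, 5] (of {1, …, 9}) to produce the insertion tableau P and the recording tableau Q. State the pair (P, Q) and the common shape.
P = [1, 2, 3, 5] / [4, 6] / [7, 9] / [8];  Q = [1, 3, 4, 5] / [2, 7] / [6, 9] / [8];  common shape = (4, 2, 2, 1)

Row-insert the values π_1, π_2, … into P one at a time, bumping the leftmost entry strictly greater than the inserted value down to the next row. The recording tableau Q records, in position (i, j), the step at which that cell was added to P.
  Insert 8 (step 1): P = [8];  Q = [1]
  Insert 1 (step 2): P = [1] / [8];  Q = [1] / [2]
  Insert 2 (step 3): P = [1, 2] / [8];  Q = [1, 3] / [2]
  Insert 7 (step 4): P = [1, 2, 7] / [8];  Q = [1, 3, 4] / [2]
  Insert 9 (step 5): P = [1, 2, 7, 9] / [8];  Q = [1, 3, 4, 5] / [2]
  Insert 4 (step 6): P = [1, 2, 4, 9] / [7] / [8];  Q = [1, 3, 4, 5] / [2] / [6]
  Insert 6 (step 7): P = [1, 2, 4, 6] / [7, 9] / [8];  Q = [1, 3, 4, 5] / [2, 7] / [6]
  Insert 3 (step 8): P = [1, 2, 3, 6] / [4, 9] / [7] / [8];  Q = [1, 3, 4, 5] / [2, 7] / [6] / [8]
  Insert 5 (step 9): P = [1, 2, 3, 5] / [4, 6] / [7, 9] / [8];  Q = [1, 3, 4, 5] / [2, 7] / [6, 9] / [8]
Final shape: (4, 2, 2, 1).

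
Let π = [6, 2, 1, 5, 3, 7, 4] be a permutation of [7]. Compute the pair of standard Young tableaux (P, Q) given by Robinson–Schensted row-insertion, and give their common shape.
P = [1, 3, 4] / [2, 5, 7] / [6];  Q = [1, 4, 6] / [2, 5, 7] / [3];  common shape = (3, 3, 1)

Row-insert the values π_1, π_2, … into P one at a time, bumping the leftmost entry strictly greater than the inserted value down to the next row. The recording tableau Q records, in position (i, j), the step at which that cell was added to P.
  Insert 6 (step 1): P = [6];  Q = [1]
  Insert 2 (step 2): P = [2] / [6];  Q = [1] / [2]
  Insert 1 (step 3): P = [1] / [2] / [6];  Q = [1] / [2] / [3]
  Insert 5 (step 4): P = [1, 5] / [2] / [6];  Q = [1, 4] / [2] / [3]
  Insert 3 (step 5): P = [1, 3] / [2, 5] / [6];  Q = [1, 4] / [2, 5] / [3]
  Insert 7 (step 6): P = [1, 3, 7] / [2, 5] / [6];  Q = [1, 4, 6] / [2, 5] / [3]
  Insert 4 (step 7): P = [1, 3, 4] / [2, 5, 7] / [6];  Q = [1, 4, 6] / [2, 5, 7] / [3]
Final shape: (3, 3, 1).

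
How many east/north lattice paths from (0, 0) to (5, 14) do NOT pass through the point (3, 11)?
Number of paths = 7988

Total paths from (0, 0) to (5, 14): C(19, 5) = 11628. Paths through (3, 11): (paths (0, 0) → (3, 11)) × (paths (3, 11) → (5, 14)) = C(14, 3) · C(5, 2) = 364 · 10 = 3640. Avoidance count = 11628 − 3640 = 7988.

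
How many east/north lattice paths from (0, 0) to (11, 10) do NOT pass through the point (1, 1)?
Number of paths = 167960

Total paths from (0, 0) to (11, 10): C(21, 11) = 352716. Paths through (1, 1): (paths (0, 0) → (1, 1)) × (paths (1, 1) → (11, 10)) = C(2, 1) · C(19, 10) = 2 · 92378 = 184756. Avoidance count = 352716 − 184756 = 167960.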